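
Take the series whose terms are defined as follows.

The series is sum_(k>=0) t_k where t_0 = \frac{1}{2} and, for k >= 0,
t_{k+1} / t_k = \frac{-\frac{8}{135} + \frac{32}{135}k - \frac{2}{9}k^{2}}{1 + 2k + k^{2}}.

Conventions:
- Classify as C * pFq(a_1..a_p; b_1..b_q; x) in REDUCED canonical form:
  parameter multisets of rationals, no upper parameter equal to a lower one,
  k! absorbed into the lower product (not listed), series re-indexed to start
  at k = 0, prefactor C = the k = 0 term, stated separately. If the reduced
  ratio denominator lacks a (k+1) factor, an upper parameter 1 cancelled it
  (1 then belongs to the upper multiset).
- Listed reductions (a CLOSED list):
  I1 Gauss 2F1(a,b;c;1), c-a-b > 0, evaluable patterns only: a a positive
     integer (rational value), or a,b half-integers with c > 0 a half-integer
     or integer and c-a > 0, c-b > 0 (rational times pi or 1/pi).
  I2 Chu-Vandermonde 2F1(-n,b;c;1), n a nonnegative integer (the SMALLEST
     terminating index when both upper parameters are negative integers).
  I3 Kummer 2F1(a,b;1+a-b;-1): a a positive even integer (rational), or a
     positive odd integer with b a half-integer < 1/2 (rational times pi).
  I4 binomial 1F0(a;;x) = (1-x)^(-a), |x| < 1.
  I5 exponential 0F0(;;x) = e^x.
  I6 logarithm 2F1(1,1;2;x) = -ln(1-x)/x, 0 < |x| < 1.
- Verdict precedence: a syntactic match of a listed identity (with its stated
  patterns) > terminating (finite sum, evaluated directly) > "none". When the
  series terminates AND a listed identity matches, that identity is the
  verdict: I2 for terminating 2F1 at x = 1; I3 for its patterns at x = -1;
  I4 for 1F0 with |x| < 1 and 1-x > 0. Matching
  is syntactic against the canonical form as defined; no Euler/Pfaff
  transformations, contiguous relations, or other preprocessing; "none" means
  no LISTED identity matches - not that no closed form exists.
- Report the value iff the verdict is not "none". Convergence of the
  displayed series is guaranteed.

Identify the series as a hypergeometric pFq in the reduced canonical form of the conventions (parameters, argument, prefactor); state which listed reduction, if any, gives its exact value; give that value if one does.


Classification (C = \frac{1}{2}): 2F1 with upper {-\frac{2}{3}, -\frac{2}{5}}, lower {1}, argument x = -\frac{2}{9}. Verdict: none here - no I1-I6 shape fits x = -\frac{2}{9} with lower {1}.

First insight: x = -\frac{2}{9} and the expanded ratio factors over Q; C = 1/2, roots give parameters.
Term ratio: r(k) = -\frac{2}{9} * (k-\frac{2}{3}) (k-\frac{2}{5}) / [(k+1) (k+1)] - rational; roots negated = parameters, x = -\frac{2}{9}, C = \frac{1}{2}.


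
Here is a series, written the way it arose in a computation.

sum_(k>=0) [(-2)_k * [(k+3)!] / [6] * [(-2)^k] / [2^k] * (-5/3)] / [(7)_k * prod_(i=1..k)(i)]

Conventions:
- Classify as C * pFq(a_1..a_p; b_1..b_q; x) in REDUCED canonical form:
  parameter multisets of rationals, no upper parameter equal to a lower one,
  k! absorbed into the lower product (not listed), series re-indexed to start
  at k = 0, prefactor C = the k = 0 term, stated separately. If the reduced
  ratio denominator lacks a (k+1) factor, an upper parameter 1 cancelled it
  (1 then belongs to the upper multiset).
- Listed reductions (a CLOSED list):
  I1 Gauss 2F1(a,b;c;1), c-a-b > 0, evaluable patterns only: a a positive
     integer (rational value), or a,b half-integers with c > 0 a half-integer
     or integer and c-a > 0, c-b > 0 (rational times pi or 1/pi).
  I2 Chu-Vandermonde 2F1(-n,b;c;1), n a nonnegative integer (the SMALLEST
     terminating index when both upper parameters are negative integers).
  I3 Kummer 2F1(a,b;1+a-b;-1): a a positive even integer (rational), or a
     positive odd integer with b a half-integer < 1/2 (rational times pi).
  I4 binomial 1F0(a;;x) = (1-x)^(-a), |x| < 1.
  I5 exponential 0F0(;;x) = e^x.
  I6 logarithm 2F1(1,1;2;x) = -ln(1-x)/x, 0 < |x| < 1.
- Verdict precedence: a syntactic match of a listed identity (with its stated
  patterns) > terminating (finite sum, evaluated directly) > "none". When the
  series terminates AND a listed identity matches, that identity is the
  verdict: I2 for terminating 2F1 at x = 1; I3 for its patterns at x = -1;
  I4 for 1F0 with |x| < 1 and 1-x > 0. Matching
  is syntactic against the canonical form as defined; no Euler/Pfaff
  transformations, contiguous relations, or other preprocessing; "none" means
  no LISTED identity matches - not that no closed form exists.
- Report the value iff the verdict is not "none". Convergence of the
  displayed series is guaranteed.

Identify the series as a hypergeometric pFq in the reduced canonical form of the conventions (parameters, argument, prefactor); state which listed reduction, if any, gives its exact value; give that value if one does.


Classification (C = -5/3): 2F1 with upper {-2, 4}, lower {7}, argument x = -1. Verdict at x = -1: the Kummer evaluation I3 matches (x = -1; c = 7 equals 1+a-b for upper {-2, 4}: listed pattern). Sum: -25/6.

The tell: t_0 = -5/3 here, and the factorial ratio (C = -5/3, x = -1) (k+a-1)!/(a-1)! is a rising factorial (a)_k.
Step ratio: r(k) = (-1) * (k-2) (k+4) / [(k+7) (k+1)] - poly over poly, x = (-1) from leading terms; C = -5/3 at k = 0.


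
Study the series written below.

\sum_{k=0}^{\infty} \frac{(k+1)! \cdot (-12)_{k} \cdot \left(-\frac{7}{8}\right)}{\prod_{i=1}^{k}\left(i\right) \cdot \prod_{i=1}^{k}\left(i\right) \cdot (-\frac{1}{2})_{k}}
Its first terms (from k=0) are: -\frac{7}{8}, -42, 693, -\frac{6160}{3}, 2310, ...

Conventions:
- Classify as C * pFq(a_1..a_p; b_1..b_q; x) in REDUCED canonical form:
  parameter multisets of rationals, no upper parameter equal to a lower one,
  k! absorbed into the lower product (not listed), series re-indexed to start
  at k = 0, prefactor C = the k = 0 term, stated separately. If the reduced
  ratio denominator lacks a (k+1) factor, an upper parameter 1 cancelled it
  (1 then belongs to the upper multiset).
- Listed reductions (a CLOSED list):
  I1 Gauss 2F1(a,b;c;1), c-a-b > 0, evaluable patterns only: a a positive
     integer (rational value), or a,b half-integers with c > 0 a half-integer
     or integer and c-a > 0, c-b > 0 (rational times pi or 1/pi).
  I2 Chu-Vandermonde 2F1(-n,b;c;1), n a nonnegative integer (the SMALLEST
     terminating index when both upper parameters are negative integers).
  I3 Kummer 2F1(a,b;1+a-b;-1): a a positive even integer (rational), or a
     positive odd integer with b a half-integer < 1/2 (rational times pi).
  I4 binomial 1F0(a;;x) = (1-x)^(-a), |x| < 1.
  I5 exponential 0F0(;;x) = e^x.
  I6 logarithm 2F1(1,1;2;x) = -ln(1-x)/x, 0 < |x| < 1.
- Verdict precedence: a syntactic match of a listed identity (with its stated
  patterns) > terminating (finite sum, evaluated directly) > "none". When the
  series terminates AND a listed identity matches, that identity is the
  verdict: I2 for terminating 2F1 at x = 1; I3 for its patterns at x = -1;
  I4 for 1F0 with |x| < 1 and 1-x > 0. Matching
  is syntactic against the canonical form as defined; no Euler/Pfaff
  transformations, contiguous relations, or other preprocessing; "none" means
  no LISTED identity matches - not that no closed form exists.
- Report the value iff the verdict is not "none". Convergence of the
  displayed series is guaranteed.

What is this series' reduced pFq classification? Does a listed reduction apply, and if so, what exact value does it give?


This is -\frac{7}{8} * 2F2(-12, 2; -\frac{1}{2}, 1; 1) in reduced canonical form. Verdict: terminating. (-12)_k vanishes past k = 12, leaving a 13-term sum, computed directly. Hence: -\frac{604486304423}{15713497800}.

Key step: t_0 = -\frac{7}{8} here, and the lower running product (C = -7/8) is a rising factorial.
Adjacent-term ratio: r(k) = 1 * (k-12) (k+2) / [(k-\frac{1}{2}) (k+1) (k+1)] - rational; roots negated = parameters, x = 1, C = -\frac{7}{8}.


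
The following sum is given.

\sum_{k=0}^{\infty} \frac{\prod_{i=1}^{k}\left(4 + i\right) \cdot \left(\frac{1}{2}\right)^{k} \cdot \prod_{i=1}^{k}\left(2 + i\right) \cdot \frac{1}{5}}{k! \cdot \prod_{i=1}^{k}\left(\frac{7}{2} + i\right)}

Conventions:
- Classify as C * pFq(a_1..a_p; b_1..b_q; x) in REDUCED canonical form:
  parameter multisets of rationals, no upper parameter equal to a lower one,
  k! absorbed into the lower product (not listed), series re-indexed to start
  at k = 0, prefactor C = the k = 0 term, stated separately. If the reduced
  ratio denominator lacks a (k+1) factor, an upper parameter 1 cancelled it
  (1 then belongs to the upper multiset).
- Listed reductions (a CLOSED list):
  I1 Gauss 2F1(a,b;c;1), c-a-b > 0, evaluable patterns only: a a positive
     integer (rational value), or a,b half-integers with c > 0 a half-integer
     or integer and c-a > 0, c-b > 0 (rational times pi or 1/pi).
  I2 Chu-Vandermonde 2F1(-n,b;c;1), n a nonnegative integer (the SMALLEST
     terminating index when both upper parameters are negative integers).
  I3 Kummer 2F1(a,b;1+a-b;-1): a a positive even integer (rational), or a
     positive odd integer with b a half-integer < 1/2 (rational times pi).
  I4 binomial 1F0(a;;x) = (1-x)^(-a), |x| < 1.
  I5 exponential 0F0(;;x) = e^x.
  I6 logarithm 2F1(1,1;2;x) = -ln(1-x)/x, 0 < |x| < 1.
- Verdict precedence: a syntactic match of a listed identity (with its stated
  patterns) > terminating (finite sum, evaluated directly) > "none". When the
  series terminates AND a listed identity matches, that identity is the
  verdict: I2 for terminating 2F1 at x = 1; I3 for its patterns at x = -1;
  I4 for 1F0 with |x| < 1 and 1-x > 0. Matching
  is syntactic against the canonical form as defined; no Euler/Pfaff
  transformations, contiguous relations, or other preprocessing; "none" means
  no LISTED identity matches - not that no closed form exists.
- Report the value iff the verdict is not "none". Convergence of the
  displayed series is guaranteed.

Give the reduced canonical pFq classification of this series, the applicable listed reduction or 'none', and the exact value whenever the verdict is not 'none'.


Prefactor \frac{1}{5}, argument \frac{1}{2}: 2F1 with upper {3, 5} over lower {\frac{9}{2}}. Verdict: no listed reduction: x = \frac{1}{2} and upper {3, 5} fail every I1-I6 pattern.

First insight: from the first term \frac{1}{5}: the running product (C = 1/5) telescopes to a rising factorial.
Consecutive-term ratio: r(k) = \frac{1}{2} * (k+3) (k+5) / [(k+\frac{9}{2}) (k+1)] ; factor over Q: parameters, x = \frac{1}{2}, and C = \frac{1}{5}.


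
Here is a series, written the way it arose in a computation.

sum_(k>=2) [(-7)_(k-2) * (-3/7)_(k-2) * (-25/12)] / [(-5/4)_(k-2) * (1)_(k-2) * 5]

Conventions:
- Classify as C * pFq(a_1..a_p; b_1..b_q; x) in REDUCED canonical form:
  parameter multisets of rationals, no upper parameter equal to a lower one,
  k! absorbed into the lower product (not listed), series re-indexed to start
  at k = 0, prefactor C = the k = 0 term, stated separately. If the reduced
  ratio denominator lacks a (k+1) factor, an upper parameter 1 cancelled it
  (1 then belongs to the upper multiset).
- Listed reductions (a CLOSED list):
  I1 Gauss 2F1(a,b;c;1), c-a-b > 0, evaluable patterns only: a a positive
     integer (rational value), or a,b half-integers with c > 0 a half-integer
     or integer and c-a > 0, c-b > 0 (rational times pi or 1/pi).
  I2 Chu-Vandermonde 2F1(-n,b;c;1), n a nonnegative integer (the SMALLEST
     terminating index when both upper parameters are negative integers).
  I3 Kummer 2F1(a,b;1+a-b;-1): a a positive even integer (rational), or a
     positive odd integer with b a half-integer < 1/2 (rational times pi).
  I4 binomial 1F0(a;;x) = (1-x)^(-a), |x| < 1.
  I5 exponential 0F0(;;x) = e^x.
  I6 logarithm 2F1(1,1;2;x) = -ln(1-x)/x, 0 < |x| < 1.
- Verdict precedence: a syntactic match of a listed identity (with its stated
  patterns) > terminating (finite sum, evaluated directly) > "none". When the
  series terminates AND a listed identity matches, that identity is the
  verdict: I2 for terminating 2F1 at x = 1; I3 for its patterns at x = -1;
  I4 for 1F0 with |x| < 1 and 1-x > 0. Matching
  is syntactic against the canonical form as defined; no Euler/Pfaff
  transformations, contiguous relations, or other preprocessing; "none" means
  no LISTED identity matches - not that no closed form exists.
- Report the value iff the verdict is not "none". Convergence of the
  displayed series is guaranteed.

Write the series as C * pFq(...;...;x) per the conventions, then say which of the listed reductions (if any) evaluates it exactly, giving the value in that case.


First insight: t_0 being -5/12, (1)_k (C = -5/12, x = 1) is k! itself.
Adjacent-term ratio: r(k) = 1 * (k-7) (k-3/7) / [(k-5/4) (k+1)] - rational in k. x = 1; t_0 = -5/12; negate the roots.

x = 1 here; the reduced form reads 2F1, upper {-7, -3/7}, lower {-5/4}, C = -5/12. Verdict: Vandermonde's identity (I2) matches (terminating 2F1 at x = 1 with n = 7, b = -3/7, c = -5/4). Sum: 235374295/438124876.


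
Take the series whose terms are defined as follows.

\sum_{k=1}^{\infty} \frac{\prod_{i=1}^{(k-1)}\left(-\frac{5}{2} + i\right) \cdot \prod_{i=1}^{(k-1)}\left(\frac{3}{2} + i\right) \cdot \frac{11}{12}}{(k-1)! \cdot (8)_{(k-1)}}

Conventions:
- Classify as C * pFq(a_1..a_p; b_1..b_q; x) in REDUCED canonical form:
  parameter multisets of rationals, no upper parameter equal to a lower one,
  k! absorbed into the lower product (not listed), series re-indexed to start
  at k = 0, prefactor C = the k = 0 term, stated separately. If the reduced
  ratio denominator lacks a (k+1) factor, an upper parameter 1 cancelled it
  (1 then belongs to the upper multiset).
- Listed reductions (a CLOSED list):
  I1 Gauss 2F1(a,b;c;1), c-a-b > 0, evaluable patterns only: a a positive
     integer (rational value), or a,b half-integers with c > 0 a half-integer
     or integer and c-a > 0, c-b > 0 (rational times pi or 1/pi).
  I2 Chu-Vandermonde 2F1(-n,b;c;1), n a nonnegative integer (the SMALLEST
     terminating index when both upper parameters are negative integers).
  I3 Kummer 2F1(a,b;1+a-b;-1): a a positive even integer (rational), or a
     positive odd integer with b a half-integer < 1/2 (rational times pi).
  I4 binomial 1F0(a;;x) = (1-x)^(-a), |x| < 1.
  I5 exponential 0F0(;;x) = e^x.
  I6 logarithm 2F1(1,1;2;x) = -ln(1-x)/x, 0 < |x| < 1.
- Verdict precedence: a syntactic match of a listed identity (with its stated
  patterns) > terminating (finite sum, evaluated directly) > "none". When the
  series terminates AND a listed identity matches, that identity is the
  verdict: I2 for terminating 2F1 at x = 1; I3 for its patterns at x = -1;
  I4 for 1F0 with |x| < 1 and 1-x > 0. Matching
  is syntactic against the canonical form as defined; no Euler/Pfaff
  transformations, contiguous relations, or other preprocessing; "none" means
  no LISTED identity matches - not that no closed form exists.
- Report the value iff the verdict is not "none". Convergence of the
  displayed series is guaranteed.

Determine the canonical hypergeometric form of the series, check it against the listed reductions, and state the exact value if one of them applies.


This is \frac{11}{12} * 2F1(-\frac{3}{2}, \frac{5}{2}; 8; 1) in reduced canonical form. Verdict: the half-integer Gauss pattern (I1) applies (x = 1; upper {-\frac{3}{2}, \frac{5}{2}} half-integers, c = 8 in the evaluable pattern). Hence: \frac{1048576}{626535} / \pi.

The tell: x = 1 and the running product (C = 11/12) telescopes to a rising factorial.
Adjacent-term ratio: r(k) = 1 * (k-\frac{3}{2}) (k+\frac{5}{2}) / [(k+8) (k+1)] ; factor over Q: parameters, x = 1, and C = \frac{11}{12}.


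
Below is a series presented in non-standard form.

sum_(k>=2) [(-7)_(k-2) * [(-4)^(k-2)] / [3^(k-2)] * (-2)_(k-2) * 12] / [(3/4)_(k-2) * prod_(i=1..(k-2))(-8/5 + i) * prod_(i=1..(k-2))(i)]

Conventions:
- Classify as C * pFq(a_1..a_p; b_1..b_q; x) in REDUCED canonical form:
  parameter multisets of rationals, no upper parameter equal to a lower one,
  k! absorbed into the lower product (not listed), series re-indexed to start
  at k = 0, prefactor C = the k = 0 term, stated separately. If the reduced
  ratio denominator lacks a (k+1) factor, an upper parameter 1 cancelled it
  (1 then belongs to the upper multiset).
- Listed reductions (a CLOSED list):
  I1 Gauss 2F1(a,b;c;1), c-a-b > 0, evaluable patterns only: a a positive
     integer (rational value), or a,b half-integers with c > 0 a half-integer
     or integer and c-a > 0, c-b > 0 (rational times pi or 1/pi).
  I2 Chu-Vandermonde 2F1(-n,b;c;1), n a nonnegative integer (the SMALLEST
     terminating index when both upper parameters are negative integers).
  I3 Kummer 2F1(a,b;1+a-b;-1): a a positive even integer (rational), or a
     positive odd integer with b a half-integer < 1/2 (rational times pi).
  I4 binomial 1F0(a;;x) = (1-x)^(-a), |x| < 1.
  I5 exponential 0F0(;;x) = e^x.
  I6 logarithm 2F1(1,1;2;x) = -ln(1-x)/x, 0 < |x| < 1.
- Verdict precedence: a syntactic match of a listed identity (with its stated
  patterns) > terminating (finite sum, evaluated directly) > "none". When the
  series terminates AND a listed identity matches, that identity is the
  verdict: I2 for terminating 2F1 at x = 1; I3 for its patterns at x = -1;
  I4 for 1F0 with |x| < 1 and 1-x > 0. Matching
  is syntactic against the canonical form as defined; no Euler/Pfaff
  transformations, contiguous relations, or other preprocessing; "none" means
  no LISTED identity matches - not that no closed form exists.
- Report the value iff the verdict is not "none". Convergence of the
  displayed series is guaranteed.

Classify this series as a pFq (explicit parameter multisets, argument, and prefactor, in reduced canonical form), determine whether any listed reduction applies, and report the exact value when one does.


This is 12 * 2F2(-7, -2; -3/5, 3/4; -4/3) in reduced canonical form. Verdict: terminating (-2 upstairs). 3 nonzero terms in all; added directly. Its exact value is -7004/3.

The tell: x = (-4/3) and the two geometric factors (prefactor 12) combine into one argument.
Adjacent-term ratio: r(k) = (-4/3) * (k-7) (k-2) / [(k-3/5) (k+3/4) (k+1)] ; factor over Q: parameters, x = (-4/3), and C = 12.


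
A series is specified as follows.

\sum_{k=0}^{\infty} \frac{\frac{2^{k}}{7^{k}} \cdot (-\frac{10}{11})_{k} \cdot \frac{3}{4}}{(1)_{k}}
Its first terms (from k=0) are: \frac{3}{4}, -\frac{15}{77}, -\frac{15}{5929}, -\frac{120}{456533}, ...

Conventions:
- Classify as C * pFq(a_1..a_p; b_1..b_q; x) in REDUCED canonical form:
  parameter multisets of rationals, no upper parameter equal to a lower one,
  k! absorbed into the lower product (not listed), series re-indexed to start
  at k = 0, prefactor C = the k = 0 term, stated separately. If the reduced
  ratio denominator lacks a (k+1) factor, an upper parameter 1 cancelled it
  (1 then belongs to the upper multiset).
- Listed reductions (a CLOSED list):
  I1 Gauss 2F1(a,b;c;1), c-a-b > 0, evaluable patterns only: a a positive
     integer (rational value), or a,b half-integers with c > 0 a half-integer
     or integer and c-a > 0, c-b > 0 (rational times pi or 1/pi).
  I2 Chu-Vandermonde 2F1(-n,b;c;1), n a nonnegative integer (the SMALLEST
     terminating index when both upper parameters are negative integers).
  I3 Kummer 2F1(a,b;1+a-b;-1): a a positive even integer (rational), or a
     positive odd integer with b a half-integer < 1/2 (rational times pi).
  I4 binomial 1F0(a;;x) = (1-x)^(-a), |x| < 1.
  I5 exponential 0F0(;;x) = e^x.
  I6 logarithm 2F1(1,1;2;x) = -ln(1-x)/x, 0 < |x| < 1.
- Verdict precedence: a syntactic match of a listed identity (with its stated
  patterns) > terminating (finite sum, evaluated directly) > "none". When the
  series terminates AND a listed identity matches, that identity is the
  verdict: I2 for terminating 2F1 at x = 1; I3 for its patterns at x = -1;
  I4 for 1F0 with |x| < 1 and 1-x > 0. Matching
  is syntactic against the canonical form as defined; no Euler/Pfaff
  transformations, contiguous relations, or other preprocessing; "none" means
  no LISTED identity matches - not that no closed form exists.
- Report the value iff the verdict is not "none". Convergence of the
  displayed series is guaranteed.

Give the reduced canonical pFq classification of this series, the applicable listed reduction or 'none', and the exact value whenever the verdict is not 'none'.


Prefactor \frac{3}{4}, argument \frac{2}{7}: 1F0 with upper {-\frac{10}{11}} over lower {-}. Verdict: the I4 binomial reduction fires (the 1F0 binomial series: exponent 10/11, x = \frac{2}{7}). Hence: \frac{3}{4} \cdot \left(\frac{5}{7}\right)^{\frac{10}{11}}.

Key step: x = \frac{2}{7} and the two geometric factors (C = 3/4) combine into one argument.
Consecutive-term ratio: r(k) = \frac{2}{7} * (k-\frac{10}{11}) / [(k+1)] - rational in k, leading ratio \frac{2}{7}; with t_0 = \frac{3}{4}, classification follows.


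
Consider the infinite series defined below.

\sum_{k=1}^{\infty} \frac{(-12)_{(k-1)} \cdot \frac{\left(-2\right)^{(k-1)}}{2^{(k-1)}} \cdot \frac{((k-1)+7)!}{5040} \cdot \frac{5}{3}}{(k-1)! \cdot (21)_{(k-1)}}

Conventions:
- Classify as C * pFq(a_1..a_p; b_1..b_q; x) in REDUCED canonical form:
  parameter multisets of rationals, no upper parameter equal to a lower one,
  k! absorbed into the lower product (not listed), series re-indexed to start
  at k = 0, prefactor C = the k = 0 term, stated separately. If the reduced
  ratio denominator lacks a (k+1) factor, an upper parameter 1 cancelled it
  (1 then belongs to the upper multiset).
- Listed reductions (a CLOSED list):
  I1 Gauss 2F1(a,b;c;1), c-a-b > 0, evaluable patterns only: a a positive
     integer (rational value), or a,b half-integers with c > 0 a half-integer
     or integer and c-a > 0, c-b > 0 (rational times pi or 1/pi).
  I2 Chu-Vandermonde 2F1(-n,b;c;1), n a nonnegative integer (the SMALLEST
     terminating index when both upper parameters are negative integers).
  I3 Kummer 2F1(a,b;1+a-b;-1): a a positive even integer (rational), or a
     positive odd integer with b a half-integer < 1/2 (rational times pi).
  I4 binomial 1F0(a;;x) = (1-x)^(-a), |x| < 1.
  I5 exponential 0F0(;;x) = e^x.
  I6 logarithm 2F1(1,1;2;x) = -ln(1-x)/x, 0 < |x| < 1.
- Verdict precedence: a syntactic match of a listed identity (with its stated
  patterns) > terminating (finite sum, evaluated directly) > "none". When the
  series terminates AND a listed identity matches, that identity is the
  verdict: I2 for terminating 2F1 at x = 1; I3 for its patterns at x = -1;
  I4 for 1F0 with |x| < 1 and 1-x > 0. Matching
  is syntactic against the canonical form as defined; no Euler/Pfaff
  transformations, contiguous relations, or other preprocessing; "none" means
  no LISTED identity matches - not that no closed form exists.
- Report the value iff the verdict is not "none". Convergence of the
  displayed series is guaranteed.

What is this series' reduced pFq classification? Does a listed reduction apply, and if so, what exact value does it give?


With C = \frac{5}{3}: the canonical form is 2F1(-12, 8; 21; -1). Verdict at x = -1: the Kummer evaluation I3 matches (x = -1; c = 21 equals 1+a-b for upper {-12, 8}: listed pattern). Exact value: \frac{1615}{14}.

Key observation: with t_0 = \frac{5}{3}, the two k-th powers (prefactor 5/3) combine into one argument.
Adjacent-term ratio: r(k) = -1 * (k-12) (k+8) / [(k+21) (k+1)] - poly over poly, x = -1 from leading terms; C = \frac{5}{3} at k = 0.


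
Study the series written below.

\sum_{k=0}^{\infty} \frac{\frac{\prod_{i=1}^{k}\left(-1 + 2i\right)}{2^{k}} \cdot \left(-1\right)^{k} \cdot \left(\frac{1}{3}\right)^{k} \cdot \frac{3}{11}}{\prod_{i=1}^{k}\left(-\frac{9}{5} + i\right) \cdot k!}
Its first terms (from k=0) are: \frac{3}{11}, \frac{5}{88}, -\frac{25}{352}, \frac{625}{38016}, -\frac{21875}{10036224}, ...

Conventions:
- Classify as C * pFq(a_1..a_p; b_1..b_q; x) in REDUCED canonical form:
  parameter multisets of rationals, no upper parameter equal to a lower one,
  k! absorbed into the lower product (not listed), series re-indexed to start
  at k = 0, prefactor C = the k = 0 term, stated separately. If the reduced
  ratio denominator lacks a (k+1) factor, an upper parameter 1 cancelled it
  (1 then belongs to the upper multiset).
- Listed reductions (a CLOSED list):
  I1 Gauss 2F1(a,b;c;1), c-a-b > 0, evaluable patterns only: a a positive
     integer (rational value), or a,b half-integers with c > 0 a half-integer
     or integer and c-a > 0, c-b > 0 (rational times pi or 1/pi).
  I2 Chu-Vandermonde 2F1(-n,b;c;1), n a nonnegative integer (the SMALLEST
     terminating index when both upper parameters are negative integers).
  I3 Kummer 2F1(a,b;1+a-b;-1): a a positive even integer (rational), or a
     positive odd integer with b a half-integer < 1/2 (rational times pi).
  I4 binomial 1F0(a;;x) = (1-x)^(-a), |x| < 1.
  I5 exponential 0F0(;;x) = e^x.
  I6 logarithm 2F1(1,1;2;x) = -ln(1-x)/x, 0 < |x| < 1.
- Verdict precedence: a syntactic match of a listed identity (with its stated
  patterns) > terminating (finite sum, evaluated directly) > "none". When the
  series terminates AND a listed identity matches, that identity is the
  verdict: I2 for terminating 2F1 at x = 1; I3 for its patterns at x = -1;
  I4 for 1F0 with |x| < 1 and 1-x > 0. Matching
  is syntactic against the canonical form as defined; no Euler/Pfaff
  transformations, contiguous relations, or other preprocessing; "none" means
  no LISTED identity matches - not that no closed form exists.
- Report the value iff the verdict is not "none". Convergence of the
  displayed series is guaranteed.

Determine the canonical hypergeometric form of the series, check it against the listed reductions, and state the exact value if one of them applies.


With C = \frac{3}{11}: the canonical form is 1F1(\frac{1}{2}; -\frac{4}{5}; -\frac{1}{3}). Verdict: none. A 1F1 with upper {\frac{1}{2}} fits none of I1-I6 at x = -\frac{1}{3}; the sum runs forever.

The tell: t_0 = \frac{3}{11} here, and the odd product 1*3*...*(2k-1) (prefactor 3/11) is 2^k (1/2)_k.
Term ratio: r(k) = -\frac{1}{3} * (k+\frac{1}{2}) / [(k-\frac{4}{5}) (k+1)] ; factor over Q: parameters, x = -\frac{1}{3}, and C = \frac{3}{11}.


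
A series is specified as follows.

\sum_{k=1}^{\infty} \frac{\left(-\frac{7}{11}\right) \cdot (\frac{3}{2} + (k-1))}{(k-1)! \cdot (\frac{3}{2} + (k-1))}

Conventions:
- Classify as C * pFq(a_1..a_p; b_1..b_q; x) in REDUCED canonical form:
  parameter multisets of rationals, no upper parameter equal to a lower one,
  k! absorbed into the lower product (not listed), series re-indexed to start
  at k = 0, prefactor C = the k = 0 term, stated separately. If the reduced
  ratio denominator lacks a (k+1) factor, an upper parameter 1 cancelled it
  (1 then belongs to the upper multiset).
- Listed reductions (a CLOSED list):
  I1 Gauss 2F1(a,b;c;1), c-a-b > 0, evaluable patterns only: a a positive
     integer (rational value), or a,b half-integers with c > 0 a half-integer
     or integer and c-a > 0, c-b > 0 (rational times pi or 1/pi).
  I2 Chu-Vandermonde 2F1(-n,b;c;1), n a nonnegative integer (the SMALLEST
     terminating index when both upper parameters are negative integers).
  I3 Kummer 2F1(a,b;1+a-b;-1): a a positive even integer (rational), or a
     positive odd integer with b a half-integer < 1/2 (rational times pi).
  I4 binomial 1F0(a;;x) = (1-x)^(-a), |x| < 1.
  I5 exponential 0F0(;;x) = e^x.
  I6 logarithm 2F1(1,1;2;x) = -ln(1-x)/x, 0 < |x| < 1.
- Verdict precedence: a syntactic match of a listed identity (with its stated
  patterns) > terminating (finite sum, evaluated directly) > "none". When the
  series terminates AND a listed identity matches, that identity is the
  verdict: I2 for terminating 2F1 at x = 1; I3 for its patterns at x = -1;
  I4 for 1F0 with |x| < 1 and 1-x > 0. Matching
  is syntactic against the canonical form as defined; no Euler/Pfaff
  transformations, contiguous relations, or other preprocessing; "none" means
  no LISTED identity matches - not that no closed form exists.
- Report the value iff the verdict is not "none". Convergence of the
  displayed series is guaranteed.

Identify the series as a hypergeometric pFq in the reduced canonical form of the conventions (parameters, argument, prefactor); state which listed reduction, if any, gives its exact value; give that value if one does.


With C = -\frac{7}{11}: the canonical form is 0F0(-; -; 1). Verdict at x = 1: the exponential series (I5) matches (the 0F0 exponential series at x = 1). Sum: \left(-\frac{7}{11}\right) \cdot e^{1}.

The tell: t_0 being -\frac{7}{11}, the factor k + 3/2 cancels (top and bottom), leaving C = -7/11.
Term ratio: r(k) = 1 * 1 / [(k+1)] - rational; roots negated = parameters, x = 1, C = -\frac{7}{11}.


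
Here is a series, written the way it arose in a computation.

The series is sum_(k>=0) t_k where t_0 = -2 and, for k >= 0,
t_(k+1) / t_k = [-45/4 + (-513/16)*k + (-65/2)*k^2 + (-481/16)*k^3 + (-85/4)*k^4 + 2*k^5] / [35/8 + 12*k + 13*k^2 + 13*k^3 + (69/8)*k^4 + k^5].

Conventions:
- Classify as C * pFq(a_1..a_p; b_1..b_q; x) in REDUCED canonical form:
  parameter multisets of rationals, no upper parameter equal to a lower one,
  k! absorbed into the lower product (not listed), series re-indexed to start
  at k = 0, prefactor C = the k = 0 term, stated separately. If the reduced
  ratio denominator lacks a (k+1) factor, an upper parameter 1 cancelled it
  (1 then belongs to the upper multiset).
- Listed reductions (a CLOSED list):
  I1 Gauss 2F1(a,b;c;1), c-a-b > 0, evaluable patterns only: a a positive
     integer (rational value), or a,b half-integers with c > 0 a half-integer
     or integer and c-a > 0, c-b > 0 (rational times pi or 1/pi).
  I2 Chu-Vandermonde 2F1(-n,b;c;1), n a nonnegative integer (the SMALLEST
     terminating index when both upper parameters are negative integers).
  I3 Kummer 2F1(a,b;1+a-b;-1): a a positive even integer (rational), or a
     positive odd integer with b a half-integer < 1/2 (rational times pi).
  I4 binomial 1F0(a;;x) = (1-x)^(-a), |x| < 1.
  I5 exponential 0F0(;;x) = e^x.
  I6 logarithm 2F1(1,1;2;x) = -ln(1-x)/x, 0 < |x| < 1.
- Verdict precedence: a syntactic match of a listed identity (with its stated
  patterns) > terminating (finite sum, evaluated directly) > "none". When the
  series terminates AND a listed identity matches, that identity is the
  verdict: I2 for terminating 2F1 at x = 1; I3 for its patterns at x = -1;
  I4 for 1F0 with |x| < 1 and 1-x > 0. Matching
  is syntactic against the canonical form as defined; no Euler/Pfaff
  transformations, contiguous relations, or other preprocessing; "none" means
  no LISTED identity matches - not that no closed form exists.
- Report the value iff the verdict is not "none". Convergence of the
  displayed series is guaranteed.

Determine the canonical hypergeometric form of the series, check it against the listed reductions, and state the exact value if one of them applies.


Prefactor -2, argument 2: 2F1 with upper {-12, 3/4} over lower {7}. Verdict: terminating - upper -12 stops the sum at k = 12; the 13 terms are added exactly. Sum: -23165743271/38931529728.

Structural cue: x = 2 and roots of the ratio polynomials (prefactor -2) are the negated parameters.
Step ratio: r(k) = 2 * (k-12) (k+3/4) / [(k+7) (k+1)] - rational; roots negated = parameters, x = 2, C = -2.


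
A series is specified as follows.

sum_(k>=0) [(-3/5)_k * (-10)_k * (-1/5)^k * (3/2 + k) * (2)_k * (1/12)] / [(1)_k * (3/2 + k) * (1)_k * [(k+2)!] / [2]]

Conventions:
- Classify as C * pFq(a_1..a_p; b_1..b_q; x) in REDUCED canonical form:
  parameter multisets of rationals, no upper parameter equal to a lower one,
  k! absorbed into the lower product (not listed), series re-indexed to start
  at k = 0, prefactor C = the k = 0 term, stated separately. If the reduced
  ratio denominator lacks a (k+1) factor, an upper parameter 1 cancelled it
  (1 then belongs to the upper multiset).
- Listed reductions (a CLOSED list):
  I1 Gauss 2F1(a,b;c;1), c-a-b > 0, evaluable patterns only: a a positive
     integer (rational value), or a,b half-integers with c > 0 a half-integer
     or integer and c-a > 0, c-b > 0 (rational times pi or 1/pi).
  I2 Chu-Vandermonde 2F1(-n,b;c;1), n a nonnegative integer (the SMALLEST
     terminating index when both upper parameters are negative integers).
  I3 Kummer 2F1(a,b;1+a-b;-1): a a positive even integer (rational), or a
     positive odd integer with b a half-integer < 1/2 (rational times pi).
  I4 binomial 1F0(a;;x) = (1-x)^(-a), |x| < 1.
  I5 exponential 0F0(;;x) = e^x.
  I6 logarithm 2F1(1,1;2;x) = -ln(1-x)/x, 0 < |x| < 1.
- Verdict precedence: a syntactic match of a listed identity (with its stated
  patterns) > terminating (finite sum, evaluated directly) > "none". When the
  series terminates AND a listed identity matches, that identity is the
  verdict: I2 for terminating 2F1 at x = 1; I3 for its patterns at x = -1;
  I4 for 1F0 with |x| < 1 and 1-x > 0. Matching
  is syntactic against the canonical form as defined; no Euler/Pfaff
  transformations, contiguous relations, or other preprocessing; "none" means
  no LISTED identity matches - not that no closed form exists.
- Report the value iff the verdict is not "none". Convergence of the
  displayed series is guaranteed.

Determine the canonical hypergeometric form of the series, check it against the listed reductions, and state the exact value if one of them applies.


The series (x = -1/5) is 3F2: upper {-10, -3/5, 2}, lower {1, 3}, prefactor 1/12. Verdict: terminating - the sum ends at index 10 because -10 is a negative integer; exact evaluation follows. Hence: 157702985873777/28610229492187500.

Key step: from the first term 1/12: (1)_k (C = 1/12, x = -1/5) is k! itself.
Step ratio: r(k) = (-1/5) * (k-10) (k-3/5) (k+2) / [(k+1) (k+3) (k+1)] - rational in k, leading ratio (-1/5); with t_0 = 1/12, classification follows.


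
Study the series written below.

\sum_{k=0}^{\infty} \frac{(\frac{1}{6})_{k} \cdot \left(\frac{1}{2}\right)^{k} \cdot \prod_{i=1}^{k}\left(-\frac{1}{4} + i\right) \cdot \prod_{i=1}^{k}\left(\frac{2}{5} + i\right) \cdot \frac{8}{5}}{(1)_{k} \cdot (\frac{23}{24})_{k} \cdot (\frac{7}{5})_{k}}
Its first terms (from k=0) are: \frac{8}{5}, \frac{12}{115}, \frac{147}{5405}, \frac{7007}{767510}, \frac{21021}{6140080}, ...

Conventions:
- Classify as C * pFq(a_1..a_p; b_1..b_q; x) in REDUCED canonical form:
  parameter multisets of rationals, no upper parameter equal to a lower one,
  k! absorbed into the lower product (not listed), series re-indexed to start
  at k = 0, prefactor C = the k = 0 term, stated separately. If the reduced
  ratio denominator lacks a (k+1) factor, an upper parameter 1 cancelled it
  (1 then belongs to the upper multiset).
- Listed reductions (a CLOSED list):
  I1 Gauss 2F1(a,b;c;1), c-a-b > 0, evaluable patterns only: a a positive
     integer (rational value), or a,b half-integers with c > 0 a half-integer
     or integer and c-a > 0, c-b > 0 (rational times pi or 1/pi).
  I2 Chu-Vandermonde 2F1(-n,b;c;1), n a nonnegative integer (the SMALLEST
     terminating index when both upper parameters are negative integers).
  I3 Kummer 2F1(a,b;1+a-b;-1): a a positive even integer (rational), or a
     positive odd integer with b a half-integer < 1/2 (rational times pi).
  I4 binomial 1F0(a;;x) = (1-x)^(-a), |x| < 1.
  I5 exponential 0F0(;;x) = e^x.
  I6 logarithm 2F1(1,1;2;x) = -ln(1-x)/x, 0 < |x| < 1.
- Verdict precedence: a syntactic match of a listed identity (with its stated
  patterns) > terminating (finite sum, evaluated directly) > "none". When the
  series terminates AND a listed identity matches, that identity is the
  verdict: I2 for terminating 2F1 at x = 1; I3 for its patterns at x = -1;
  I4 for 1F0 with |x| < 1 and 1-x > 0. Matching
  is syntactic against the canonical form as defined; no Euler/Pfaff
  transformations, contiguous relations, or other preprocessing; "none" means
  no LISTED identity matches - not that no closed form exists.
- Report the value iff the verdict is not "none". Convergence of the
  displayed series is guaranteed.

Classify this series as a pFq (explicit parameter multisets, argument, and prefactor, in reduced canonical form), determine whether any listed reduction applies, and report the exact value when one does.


This is \frac{8}{5} * 2F1(\frac{1}{6}, \frac{3}{4}; \frac{23}{24}; \frac{1}{2}) in reduced canonical form. Verdict: none. No listed pattern accepts 2F1(\frac{1}{6}, \frac{3}{4}; \frac{23}{24}; \frac{1}{2}).

Key step: t_0 being \frac{8}{5}, the running product (C = 8/5) telescopes to a rising factorial.
Term ratio: r(k) = \frac{1}{2} * (k+\frac{1}{6}) (k+\frac{3}{4}) / [(k+\frac{23}{24}) (k+1)] - poly over poly, x = \frac{1}{2} from leading terms; C = \frac{8}{5} at k = 0.


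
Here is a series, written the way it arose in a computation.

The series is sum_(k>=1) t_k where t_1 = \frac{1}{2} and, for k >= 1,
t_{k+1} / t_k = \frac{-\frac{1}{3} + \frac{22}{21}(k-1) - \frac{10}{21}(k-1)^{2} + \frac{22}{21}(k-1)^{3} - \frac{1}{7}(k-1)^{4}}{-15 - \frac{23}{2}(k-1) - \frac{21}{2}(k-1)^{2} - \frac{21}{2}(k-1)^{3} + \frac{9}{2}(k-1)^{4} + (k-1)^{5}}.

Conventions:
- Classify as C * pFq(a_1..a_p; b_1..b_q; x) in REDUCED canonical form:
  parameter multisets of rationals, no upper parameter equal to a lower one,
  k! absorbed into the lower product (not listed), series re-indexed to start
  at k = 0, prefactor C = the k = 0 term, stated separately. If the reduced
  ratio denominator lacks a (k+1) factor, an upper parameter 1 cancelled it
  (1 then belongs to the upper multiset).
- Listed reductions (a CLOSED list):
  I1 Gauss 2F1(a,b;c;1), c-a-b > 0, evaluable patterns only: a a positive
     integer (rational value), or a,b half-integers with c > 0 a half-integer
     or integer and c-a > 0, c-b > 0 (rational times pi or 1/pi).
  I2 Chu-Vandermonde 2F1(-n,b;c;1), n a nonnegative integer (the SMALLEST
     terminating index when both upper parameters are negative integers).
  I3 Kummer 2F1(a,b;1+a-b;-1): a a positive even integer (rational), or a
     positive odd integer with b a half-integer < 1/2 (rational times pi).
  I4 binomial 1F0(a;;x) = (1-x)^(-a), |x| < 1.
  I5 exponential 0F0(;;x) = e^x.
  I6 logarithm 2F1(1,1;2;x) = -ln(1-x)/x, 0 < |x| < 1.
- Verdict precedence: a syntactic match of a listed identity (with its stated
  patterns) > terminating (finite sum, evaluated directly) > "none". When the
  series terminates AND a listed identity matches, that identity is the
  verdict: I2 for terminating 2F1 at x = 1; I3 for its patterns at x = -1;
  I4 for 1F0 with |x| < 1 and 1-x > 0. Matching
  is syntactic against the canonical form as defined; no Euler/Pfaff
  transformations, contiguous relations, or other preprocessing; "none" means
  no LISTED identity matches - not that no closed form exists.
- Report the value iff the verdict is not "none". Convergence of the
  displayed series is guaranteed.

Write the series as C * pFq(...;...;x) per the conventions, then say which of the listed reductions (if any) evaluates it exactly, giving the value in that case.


First insight: with t_0 = \frac{1}{2}, the ratio is unreduced: k^2 + 1 divides both sides (prefactor 1/2).
Ratio: r(k) = -\frac{1}{7} * (k-7) (k-\frac{1}{3}) / [(k-\frac{5}{2}) (k+6) (k+1)] ; factor over Q: parameters, x = -\frac{1}{7}, and C = \frac{1}{2}.

At argument -\frac{1}{7}: a 2F2 with upper {-7, -\frac{1}{3}}, lower {-\frac{5}{2}, 6}, scaled by C = \frac{1}{2}. Verdict: terminating. (-7)_k vanishes past k = 7, leaving a 8-term sum, computed directly. Hence: \frac{234755990889817}{459547741236150}.


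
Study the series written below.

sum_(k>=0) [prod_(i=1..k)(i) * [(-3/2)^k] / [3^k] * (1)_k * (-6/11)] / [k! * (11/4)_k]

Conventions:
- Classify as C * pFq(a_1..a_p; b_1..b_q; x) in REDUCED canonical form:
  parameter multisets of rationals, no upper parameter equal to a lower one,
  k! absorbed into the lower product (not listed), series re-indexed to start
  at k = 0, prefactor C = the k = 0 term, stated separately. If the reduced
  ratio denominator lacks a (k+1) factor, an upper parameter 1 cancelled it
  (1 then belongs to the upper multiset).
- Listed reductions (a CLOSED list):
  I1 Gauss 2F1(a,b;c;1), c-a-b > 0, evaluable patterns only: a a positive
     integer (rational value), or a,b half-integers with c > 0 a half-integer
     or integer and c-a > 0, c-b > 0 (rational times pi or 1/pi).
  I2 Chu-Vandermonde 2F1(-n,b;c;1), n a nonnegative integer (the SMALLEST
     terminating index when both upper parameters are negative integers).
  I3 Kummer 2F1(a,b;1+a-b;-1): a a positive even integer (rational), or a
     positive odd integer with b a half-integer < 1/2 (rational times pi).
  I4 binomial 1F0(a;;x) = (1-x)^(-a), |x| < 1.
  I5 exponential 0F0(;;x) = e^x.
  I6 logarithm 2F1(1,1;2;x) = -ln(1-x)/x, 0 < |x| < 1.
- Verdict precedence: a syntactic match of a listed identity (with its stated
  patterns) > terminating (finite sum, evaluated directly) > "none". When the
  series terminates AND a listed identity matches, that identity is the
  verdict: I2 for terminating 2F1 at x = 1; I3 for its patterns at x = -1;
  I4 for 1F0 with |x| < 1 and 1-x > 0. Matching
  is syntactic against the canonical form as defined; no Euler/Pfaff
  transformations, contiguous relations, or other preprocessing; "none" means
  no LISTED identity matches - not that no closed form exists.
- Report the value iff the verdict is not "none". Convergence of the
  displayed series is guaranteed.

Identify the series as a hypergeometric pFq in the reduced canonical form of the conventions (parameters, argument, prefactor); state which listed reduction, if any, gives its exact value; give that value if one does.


x = -1/2 here; the reduced form reads 2F1, upper {1, 1}, lower {11/4}, C = -6/11. Verdict: none here - no I1-I6 shape fits x = -1/2 with lower {11/4}.

Key step: from the first term -6/11: the running product (C = -6/11) telescopes to a rising factorial.
Step ratio: r(k) = (-1/2) * (k+1) (k+1) / [(k+11/4) (k+1)] - rational; roots negated = parameters, x = (-1/2), C = -6/11.
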